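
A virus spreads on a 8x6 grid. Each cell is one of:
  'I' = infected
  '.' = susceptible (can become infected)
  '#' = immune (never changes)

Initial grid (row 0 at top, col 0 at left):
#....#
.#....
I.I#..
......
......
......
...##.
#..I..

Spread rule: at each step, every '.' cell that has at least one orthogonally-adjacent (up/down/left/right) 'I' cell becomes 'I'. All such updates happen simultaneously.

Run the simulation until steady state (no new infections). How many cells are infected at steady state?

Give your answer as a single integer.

Answer: 41

Derivation:
Step 0 (initial): 3 infected
Step 1: +7 new -> 10 infected
Step 2: +9 new -> 19 infected
Step 3: +10 new -> 29 infected
Step 4: +9 new -> 38 infected
Step 5: +3 new -> 41 infected
Step 6: +0 new -> 41 infected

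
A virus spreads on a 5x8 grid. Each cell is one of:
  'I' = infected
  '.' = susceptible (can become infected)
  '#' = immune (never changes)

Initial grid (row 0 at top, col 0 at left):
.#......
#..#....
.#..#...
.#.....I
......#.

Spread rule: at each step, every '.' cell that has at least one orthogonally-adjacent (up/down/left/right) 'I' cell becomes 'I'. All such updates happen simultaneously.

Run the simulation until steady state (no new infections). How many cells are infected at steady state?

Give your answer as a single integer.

Answer: 32

Derivation:
Step 0 (initial): 1 infected
Step 1: +3 new -> 4 infected
Step 2: +3 new -> 7 infected
Step 3: +5 new -> 12 infected
Step 4: +4 new -> 16 infected
Step 5: +5 new -> 21 infected
Step 6: +3 new -> 24 infected
Step 7: +3 new -> 27 infected
Step 8: +3 new -> 30 infected
Step 9: +1 new -> 31 infected
Step 10: +1 new -> 32 infected
Step 11: +0 new -> 32 infected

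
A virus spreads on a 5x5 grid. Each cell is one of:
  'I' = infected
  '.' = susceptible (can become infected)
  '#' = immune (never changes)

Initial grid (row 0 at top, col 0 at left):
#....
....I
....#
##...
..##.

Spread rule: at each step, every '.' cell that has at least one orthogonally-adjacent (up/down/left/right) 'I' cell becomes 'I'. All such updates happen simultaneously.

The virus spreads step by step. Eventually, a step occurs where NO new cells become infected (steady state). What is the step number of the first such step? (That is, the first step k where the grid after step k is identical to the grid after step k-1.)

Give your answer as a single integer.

Answer: 6

Derivation:
Step 0 (initial): 1 infected
Step 1: +2 new -> 3 infected
Step 2: +3 new -> 6 infected
Step 3: +4 new -> 10 infected
Step 4: +5 new -> 15 infected
Step 5: +2 new -> 17 infected
Step 6: +0 new -> 17 infected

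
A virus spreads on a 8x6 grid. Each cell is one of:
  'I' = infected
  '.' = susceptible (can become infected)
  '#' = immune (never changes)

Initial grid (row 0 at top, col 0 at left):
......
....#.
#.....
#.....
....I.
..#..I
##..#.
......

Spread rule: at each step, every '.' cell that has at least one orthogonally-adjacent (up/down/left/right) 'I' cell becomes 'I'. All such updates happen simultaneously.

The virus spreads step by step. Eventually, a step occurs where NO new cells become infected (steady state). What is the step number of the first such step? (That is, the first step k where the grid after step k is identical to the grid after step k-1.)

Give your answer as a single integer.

Answer: 9

Derivation:
Step 0 (initial): 2 infected
Step 1: +5 new -> 7 infected
Step 2: +6 new -> 13 infected
Step 3: +6 new -> 19 infected
Step 4: +8 new -> 27 infected
Step 5: +6 new -> 33 infected
Step 6: +4 new -> 37 infected
Step 7: +3 new -> 40 infected
Step 8: +1 new -> 41 infected
Step 9: +0 new -> 41 infected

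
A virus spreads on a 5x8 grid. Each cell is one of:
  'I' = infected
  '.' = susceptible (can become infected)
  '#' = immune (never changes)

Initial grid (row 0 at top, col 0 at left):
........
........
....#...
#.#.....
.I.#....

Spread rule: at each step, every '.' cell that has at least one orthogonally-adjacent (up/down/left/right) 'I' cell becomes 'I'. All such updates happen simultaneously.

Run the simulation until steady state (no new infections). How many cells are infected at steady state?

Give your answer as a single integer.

Answer: 36

Derivation:
Step 0 (initial): 1 infected
Step 1: +3 new -> 4 infected
Step 2: +1 new -> 5 infected
Step 3: +3 new -> 8 infected
Step 4: +4 new -> 12 infected
Step 5: +4 new -> 16 infected
Step 6: +3 new -> 19 infected
Step 7: +4 new -> 23 infected
Step 8: +5 new -> 28 infected
Step 9: +5 new -> 33 infected
Step 10: +3 new -> 36 infected
Step 11: +0 new -> 36 infected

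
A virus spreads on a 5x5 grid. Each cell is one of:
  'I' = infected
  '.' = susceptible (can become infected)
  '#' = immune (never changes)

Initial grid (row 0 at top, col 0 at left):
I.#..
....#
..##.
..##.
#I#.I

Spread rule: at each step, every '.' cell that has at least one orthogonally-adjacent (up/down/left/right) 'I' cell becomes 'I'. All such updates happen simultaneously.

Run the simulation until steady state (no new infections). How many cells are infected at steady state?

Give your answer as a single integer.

Step 0 (initial): 3 infected
Step 1: +5 new -> 8 infected
Step 2: +5 new -> 13 infected
Step 3: +1 new -> 14 infected
Step 4: +1 new -> 15 infected
Step 5: +1 new -> 16 infected
Step 6: +1 new -> 17 infected
Step 7: +0 new -> 17 infected

Answer: 17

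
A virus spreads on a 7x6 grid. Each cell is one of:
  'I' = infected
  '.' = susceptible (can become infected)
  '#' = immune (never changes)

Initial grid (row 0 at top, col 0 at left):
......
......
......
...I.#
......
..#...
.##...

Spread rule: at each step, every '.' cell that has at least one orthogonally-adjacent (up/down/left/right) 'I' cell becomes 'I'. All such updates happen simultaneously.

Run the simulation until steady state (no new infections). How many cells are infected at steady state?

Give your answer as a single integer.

Answer: 38

Derivation:
Step 0 (initial): 1 infected
Step 1: +4 new -> 5 infected
Step 2: +7 new -> 12 infected
Step 3: +10 new -> 22 infected
Step 4: +9 new -> 31 infected
Step 5: +5 new -> 36 infected
Step 6: +2 new -> 38 infected
Step 7: +0 new -> 38 infected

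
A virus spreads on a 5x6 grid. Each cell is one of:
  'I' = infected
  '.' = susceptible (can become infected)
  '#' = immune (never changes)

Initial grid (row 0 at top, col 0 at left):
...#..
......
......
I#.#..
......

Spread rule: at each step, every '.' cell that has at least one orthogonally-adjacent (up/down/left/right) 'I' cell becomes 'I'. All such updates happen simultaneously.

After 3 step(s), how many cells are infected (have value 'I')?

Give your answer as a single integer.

Step 0 (initial): 1 infected
Step 1: +2 new -> 3 infected
Step 2: +3 new -> 6 infected
Step 3: +4 new -> 10 infected

Answer: 10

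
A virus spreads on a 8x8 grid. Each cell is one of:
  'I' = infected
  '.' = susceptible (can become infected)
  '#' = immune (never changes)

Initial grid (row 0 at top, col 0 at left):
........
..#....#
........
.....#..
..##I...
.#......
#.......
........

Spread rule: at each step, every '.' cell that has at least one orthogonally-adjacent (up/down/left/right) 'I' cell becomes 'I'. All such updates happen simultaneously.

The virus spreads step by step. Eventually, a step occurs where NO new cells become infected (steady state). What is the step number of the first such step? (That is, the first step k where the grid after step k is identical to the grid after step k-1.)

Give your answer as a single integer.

Answer: 9

Derivation:
Step 0 (initial): 1 infected
Step 1: +3 new -> 4 infected
Step 2: +6 new -> 10 infected
Step 3: +11 new -> 21 infected
Step 4: +12 new -> 33 infected
Step 5: +11 new -> 44 infected
Step 6: +7 new -> 51 infected
Step 7: +5 new -> 56 infected
Step 8: +1 new -> 57 infected
Step 9: +0 new -> 57 infected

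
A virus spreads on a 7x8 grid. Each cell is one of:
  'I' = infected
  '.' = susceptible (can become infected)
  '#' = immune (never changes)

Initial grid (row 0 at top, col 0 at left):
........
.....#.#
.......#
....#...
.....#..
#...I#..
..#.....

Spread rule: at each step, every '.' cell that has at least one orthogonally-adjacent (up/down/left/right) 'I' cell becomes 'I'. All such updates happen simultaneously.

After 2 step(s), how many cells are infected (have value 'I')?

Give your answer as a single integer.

Answer: 8

Derivation:
Step 0 (initial): 1 infected
Step 1: +3 new -> 4 infected
Step 2: +4 new -> 8 infected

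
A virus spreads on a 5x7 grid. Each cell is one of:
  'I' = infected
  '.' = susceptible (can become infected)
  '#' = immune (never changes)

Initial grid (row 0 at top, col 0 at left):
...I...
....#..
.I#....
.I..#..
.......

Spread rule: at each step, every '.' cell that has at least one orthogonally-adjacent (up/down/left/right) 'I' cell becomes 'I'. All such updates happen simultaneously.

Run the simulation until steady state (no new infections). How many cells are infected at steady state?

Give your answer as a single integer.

Answer: 32

Derivation:
Step 0 (initial): 3 infected
Step 1: +8 new -> 11 infected
Step 2: +8 new -> 19 infected
Step 3: +5 new -> 24 infected
Step 4: +3 new -> 27 infected
Step 5: +3 new -> 30 infected
Step 6: +2 new -> 32 infected
Step 7: +0 new -> 32 infected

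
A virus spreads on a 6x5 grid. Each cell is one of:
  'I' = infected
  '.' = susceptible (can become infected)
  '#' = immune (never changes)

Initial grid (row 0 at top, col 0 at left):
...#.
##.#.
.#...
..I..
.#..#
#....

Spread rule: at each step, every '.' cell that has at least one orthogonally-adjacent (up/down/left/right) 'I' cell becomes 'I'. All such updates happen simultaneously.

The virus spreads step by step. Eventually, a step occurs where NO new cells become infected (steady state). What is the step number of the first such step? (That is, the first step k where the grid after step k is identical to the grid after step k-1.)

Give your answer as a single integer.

Answer: 6

Derivation:
Step 0 (initial): 1 infected
Step 1: +4 new -> 5 infected
Step 2: +6 new -> 11 infected
Step 3: +6 new -> 17 infected
Step 4: +3 new -> 20 infected
Step 5: +2 new -> 22 infected
Step 6: +0 new -> 22 infected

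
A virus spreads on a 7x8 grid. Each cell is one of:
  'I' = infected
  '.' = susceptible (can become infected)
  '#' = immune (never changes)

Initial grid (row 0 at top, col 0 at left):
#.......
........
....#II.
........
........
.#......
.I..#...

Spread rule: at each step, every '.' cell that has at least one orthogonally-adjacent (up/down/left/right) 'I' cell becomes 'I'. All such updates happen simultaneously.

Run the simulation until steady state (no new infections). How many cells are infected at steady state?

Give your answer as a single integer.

Answer: 52

Derivation:
Step 0 (initial): 3 infected
Step 1: +7 new -> 10 infected
Step 2: +11 new -> 21 infected
Step 3: +11 new -> 32 infected
Step 4: +11 new -> 43 infected
Step 5: +6 new -> 49 infected
Step 6: +3 new -> 52 infected
Step 7: +0 new -> 52 infected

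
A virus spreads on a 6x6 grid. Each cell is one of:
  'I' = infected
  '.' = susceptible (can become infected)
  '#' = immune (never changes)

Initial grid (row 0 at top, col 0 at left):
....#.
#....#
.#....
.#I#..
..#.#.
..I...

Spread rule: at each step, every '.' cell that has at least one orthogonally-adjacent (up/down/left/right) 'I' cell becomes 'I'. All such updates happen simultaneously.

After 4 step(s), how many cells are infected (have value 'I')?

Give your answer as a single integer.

Step 0 (initial): 2 infected
Step 1: +3 new -> 5 infected
Step 2: +6 new -> 11 infected
Step 3: +6 new -> 17 infected
Step 4: +7 new -> 24 infected

Answer: 24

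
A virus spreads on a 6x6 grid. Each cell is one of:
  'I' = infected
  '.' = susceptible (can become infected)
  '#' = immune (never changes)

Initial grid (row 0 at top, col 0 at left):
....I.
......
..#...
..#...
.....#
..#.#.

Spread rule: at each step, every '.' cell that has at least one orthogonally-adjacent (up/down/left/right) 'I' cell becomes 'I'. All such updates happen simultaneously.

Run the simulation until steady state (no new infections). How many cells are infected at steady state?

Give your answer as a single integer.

Answer: 30

Derivation:
Step 0 (initial): 1 infected
Step 1: +3 new -> 4 infected
Step 2: +4 new -> 8 infected
Step 3: +5 new -> 13 infected
Step 4: +5 new -> 18 infected
Step 5: +3 new -> 21 infected
Step 6: +4 new -> 25 infected
Step 7: +2 new -> 27 infected
Step 8: +2 new -> 29 infected
Step 9: +1 new -> 30 infected
Step 10: +0 new -> 30 infected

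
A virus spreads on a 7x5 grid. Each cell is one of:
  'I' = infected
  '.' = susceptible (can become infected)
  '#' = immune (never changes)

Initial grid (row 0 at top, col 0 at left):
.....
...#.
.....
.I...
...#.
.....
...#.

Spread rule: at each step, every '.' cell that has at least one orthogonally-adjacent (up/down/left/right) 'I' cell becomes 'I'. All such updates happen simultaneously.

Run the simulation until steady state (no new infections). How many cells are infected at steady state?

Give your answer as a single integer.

Answer: 32

Derivation:
Step 0 (initial): 1 infected
Step 1: +4 new -> 5 infected
Step 2: +7 new -> 12 infected
Step 3: +8 new -> 20 infected
Step 4: +7 new -> 27 infected
Step 5: +3 new -> 30 infected
Step 6: +2 new -> 32 infected
Step 7: +0 new -> 32 infected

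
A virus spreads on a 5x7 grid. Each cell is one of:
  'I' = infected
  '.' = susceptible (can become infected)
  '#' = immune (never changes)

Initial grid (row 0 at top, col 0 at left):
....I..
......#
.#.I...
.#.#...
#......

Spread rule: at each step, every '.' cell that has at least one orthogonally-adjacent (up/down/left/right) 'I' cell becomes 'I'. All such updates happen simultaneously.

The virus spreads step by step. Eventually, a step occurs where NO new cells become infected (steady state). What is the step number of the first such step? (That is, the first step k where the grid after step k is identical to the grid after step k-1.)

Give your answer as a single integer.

Step 0 (initial): 2 infected
Step 1: +6 new -> 8 infected
Step 2: +7 new -> 15 infected
Step 3: +6 new -> 21 infected
Step 4: +6 new -> 27 infected
Step 5: +2 new -> 29 infected
Step 6: +1 new -> 30 infected
Step 7: +0 new -> 30 infected

Answer: 7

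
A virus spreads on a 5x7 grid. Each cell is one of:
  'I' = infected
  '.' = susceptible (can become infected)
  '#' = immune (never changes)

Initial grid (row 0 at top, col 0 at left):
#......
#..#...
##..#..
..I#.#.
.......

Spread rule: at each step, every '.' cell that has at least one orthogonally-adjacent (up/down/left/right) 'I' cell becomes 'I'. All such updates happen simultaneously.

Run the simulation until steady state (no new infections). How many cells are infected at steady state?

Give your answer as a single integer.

Step 0 (initial): 1 infected
Step 1: +3 new -> 4 infected
Step 2: +5 new -> 9 infected
Step 3: +4 new -> 13 infected
Step 4: +4 new -> 17 infected
Step 5: +2 new -> 19 infected
Step 6: +3 new -> 22 infected
Step 7: +3 new -> 25 infected
Step 8: +2 new -> 27 infected
Step 9: +0 new -> 27 infected

Answer: 27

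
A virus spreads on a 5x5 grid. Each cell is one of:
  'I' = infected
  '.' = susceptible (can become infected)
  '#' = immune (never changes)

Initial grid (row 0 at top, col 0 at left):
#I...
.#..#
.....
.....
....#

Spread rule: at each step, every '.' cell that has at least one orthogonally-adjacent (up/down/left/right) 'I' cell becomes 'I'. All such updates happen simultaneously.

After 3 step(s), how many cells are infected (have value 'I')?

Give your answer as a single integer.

Answer: 7

Derivation:
Step 0 (initial): 1 infected
Step 1: +1 new -> 2 infected
Step 2: +2 new -> 4 infected
Step 3: +3 new -> 7 infected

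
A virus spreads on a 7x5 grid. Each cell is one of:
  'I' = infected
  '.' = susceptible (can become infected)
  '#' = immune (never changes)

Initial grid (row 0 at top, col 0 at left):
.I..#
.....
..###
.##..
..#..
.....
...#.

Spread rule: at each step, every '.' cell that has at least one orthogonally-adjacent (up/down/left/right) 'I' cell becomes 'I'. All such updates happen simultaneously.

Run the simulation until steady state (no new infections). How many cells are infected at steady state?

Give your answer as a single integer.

Step 0 (initial): 1 infected
Step 1: +3 new -> 4 infected
Step 2: +4 new -> 8 infected
Step 3: +2 new -> 10 infected
Step 4: +2 new -> 12 infected
Step 5: +1 new -> 13 infected
Step 6: +2 new -> 15 infected
Step 7: +2 new -> 17 infected
Step 8: +2 new -> 19 infected
Step 9: +2 new -> 21 infected
Step 10: +2 new -> 23 infected
Step 11: +3 new -> 26 infected
Step 12: +1 new -> 27 infected
Step 13: +0 new -> 27 infected

Answer: 27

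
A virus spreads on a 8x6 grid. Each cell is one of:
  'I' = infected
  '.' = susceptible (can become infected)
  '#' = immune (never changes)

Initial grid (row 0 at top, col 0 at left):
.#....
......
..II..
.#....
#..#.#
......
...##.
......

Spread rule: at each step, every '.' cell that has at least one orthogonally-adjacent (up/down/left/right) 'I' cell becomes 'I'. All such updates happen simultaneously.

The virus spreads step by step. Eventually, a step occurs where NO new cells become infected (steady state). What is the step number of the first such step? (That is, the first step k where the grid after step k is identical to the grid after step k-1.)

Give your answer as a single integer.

Step 0 (initial): 2 infected
Step 1: +6 new -> 8 infected
Step 2: +8 new -> 16 infected
Step 3: +8 new -> 24 infected
Step 4: +6 new -> 30 infected
Step 5: +4 new -> 34 infected
Step 6: +4 new -> 38 infected
Step 7: +3 new -> 41 infected
Step 8: +0 new -> 41 infected

Answer: 8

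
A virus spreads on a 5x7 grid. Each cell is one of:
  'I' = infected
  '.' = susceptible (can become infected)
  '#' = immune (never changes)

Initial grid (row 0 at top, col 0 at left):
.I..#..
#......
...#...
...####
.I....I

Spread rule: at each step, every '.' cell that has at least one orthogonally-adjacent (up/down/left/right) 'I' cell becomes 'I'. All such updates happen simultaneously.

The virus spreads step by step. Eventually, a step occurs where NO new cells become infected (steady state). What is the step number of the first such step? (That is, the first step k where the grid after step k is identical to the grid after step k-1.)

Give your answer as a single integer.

Step 0 (initial): 3 infected
Step 1: +7 new -> 10 infected
Step 2: +7 new -> 17 infected
Step 3: +3 new -> 20 infected
Step 4: +1 new -> 21 infected
Step 5: +2 new -> 23 infected
Step 6: +3 new -> 26 infected
Step 7: +2 new -> 28 infected
Step 8: +0 new -> 28 infected

Answer: 8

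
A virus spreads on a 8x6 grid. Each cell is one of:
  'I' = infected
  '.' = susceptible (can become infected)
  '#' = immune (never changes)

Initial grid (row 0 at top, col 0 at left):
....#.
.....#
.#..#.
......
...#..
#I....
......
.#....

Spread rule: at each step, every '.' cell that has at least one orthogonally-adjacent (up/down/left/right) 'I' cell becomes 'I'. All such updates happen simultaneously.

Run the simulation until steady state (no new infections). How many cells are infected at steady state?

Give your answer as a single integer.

Answer: 40

Derivation:
Step 0 (initial): 1 infected
Step 1: +3 new -> 4 infected
Step 2: +6 new -> 10 infected
Step 3: +6 new -> 16 infected
Step 4: +7 new -> 23 infected
Step 5: +7 new -> 30 infected
Step 6: +6 new -> 36 infected
Step 7: +4 new -> 40 infected
Step 8: +0 new -> 40 infected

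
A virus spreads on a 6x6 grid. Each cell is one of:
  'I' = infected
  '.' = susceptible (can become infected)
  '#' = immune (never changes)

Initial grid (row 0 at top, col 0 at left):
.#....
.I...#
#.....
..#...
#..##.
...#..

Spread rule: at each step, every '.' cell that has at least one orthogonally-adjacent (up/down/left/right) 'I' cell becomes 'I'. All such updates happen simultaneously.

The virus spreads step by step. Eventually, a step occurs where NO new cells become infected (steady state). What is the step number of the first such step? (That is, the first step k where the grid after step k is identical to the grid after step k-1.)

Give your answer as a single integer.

Answer: 10

Derivation:
Step 0 (initial): 1 infected
Step 1: +3 new -> 4 infected
Step 2: +5 new -> 9 infected
Step 3: +5 new -> 14 infected
Step 4: +5 new -> 19 infected
Step 5: +5 new -> 24 infected
Step 6: +1 new -> 25 infected
Step 7: +1 new -> 26 infected
Step 8: +1 new -> 27 infected
Step 9: +1 new -> 28 infected
Step 10: +0 new -> 28 infected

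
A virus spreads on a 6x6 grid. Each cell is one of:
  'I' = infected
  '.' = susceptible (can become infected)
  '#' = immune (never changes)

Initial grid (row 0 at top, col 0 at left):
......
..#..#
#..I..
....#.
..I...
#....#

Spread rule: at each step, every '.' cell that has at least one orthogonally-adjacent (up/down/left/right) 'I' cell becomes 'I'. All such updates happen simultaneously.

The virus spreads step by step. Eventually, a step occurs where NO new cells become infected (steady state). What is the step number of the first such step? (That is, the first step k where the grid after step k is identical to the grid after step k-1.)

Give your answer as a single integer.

Answer: 6

Derivation:
Step 0 (initial): 2 infected
Step 1: +8 new -> 10 infected
Step 2: +9 new -> 19 infected
Step 3: +7 new -> 26 infected
Step 4: +3 new -> 29 infected
Step 5: +1 new -> 30 infected
Step 6: +0 new -> 30 infected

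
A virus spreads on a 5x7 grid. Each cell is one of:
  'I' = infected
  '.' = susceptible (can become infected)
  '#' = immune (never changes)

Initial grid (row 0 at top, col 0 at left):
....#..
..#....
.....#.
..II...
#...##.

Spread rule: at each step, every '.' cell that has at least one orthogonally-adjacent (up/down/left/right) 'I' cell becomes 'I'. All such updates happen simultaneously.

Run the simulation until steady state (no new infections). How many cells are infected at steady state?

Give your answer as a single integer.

Step 0 (initial): 2 infected
Step 1: +6 new -> 8 infected
Step 2: +6 new -> 14 infected
Step 3: +5 new -> 19 infected
Step 4: +6 new -> 25 infected
Step 5: +3 new -> 28 infected
Step 6: +1 new -> 29 infected
Step 7: +0 new -> 29 infected

Answer: 29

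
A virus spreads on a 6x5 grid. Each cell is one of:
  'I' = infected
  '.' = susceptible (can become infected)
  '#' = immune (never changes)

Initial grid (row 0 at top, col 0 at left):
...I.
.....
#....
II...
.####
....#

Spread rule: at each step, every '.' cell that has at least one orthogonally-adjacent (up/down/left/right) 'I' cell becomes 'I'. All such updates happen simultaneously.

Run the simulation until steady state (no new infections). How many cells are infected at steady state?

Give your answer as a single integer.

Answer: 24

Derivation:
Step 0 (initial): 3 infected
Step 1: +6 new -> 9 infected
Step 2: +8 new -> 17 infected
Step 3: +5 new -> 22 infected
Step 4: +1 new -> 23 infected
Step 5: +1 new -> 24 infected
Step 6: +0 new -> 24 infected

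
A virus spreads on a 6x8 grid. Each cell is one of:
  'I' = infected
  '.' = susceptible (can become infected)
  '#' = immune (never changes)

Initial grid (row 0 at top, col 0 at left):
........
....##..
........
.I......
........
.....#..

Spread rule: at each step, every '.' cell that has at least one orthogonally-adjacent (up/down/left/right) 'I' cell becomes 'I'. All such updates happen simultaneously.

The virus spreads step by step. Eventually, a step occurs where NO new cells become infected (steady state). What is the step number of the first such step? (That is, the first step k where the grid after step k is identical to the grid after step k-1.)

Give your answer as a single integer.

Answer: 10

Derivation:
Step 0 (initial): 1 infected
Step 1: +4 new -> 5 infected
Step 2: +7 new -> 12 infected
Step 3: +8 new -> 20 infected
Step 4: +7 new -> 27 infected
Step 5: +5 new -> 32 infected
Step 6: +4 new -> 36 infected
Step 7: +5 new -> 41 infected
Step 8: +3 new -> 44 infected
Step 9: +1 new -> 45 infected
Step 10: +0 new -> 45 infected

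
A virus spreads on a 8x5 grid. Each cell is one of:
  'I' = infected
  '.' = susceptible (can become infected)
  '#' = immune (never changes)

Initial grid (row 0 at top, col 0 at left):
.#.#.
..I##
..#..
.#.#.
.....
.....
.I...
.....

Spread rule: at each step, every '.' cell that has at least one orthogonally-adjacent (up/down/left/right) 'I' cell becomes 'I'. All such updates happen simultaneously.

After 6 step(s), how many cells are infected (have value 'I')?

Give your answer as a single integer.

Step 0 (initial): 2 infected
Step 1: +6 new -> 8 infected
Step 2: +8 new -> 16 infected
Step 3: +7 new -> 23 infected
Step 4: +5 new -> 28 infected
Step 5: +1 new -> 29 infected
Step 6: +1 new -> 30 infected

Answer: 30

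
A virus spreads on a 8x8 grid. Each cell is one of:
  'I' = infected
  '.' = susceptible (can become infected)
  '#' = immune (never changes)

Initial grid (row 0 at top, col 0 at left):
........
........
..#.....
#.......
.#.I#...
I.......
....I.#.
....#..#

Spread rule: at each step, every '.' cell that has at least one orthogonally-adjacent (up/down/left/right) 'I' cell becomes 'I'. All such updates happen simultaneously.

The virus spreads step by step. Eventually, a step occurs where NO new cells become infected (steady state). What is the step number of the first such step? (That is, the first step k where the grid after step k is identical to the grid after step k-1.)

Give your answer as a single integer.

Step 0 (initial): 3 infected
Step 1: +9 new -> 12 infected
Step 2: +10 new -> 22 infected
Step 3: +9 new -> 31 infected
Step 4: +8 new -> 39 infected
Step 5: +9 new -> 48 infected
Step 6: +5 new -> 53 infected
Step 7: +3 new -> 56 infected
Step 8: +1 new -> 57 infected
Step 9: +0 new -> 57 infected

Answer: 9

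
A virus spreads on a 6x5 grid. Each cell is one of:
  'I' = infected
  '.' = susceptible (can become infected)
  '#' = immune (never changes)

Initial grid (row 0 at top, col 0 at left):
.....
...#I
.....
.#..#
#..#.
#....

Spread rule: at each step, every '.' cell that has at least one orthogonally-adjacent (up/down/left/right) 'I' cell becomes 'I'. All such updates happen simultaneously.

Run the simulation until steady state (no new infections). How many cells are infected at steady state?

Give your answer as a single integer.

Step 0 (initial): 1 infected
Step 1: +2 new -> 3 infected
Step 2: +2 new -> 5 infected
Step 3: +3 new -> 8 infected
Step 4: +4 new -> 12 infected
Step 5: +4 new -> 16 infected
Step 6: +4 new -> 20 infected
Step 7: +2 new -> 22 infected
Step 8: +1 new -> 23 infected
Step 9: +1 new -> 24 infected
Step 10: +0 new -> 24 infected

Answer: 24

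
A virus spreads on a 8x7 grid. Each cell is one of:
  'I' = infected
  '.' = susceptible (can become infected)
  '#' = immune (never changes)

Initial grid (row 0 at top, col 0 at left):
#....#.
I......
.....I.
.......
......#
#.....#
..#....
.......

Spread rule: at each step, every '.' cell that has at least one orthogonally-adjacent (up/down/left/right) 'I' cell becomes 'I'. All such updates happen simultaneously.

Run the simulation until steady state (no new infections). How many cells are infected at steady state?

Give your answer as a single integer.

Answer: 50

Derivation:
Step 0 (initial): 2 infected
Step 1: +6 new -> 8 infected
Step 2: +10 new -> 18 infected
Step 3: +10 new -> 28 infected
Step 4: +6 new -> 34 infected
Step 5: +6 new -> 40 infected
Step 6: +5 new -> 45 infected
Step 7: +3 new -> 48 infected
Step 8: +2 new -> 50 infected
Step 9: +0 new -> 50 infected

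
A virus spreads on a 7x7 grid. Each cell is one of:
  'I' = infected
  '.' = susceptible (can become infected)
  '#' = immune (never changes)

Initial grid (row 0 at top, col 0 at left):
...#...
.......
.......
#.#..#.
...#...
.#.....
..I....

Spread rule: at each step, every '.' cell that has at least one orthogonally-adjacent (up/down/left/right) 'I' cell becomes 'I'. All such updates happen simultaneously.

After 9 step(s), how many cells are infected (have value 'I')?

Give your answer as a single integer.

Answer: 42

Derivation:
Step 0 (initial): 1 infected
Step 1: +3 new -> 4 infected
Step 2: +4 new -> 8 infected
Step 3: +4 new -> 12 infected
Step 4: +5 new -> 17 infected
Step 5: +4 new -> 21 infected
Step 6: +6 new -> 27 infected
Step 7: +7 new -> 34 infected
Step 8: +6 new -> 40 infected
Step 9: +2 new -> 42 infected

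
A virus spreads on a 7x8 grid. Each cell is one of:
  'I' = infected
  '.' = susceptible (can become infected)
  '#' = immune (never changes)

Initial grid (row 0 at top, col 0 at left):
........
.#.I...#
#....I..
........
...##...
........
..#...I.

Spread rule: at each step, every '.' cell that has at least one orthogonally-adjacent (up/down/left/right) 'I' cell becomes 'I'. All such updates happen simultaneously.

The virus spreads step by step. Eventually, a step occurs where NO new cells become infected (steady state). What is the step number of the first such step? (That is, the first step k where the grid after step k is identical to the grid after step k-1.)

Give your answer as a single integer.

Answer: 9

Derivation:
Step 0 (initial): 3 infected
Step 1: +11 new -> 14 infected
Step 2: +14 new -> 28 infected
Step 3: +8 new -> 36 infected
Step 4: +5 new -> 41 infected
Step 5: +4 new -> 45 infected
Step 6: +2 new -> 47 infected
Step 7: +2 new -> 49 infected
Step 8: +1 new -> 50 infected
Step 9: +0 new -> 50 infected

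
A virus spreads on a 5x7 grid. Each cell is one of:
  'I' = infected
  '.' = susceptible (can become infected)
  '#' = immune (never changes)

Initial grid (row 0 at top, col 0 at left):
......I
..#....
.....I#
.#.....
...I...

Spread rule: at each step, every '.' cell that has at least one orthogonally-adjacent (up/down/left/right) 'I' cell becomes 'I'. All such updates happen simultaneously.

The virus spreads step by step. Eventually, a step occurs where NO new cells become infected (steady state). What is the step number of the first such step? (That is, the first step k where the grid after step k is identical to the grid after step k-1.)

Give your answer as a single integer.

Answer: 7

Derivation:
Step 0 (initial): 3 infected
Step 1: +8 new -> 11 infected
Step 2: +8 new -> 19 infected
Step 3: +5 new -> 24 infected
Step 4: +3 new -> 27 infected
Step 5: +3 new -> 30 infected
Step 6: +2 new -> 32 infected
Step 7: +0 new -> 32 infected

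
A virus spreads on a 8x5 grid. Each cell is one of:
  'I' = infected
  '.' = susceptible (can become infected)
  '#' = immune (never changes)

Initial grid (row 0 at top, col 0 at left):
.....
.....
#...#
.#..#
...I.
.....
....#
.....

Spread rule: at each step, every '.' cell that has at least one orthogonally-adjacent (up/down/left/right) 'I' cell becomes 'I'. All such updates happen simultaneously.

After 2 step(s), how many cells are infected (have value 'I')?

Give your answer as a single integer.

Step 0 (initial): 1 infected
Step 1: +4 new -> 5 infected
Step 2: +6 new -> 11 infected

Answer: 11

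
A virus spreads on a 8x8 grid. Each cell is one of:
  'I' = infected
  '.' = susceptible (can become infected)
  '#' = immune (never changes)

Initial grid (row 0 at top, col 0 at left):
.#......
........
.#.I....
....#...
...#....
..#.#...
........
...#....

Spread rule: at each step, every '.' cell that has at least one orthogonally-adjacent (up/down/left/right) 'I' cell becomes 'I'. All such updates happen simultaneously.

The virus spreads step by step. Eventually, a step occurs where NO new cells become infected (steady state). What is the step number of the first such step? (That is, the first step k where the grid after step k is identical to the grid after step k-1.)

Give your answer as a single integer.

Answer: 10

Derivation:
Step 0 (initial): 1 infected
Step 1: +4 new -> 5 infected
Step 2: +5 new -> 10 infected
Step 3: +8 new -> 18 infected
Step 4: +8 new -> 26 infected
Step 5: +10 new -> 36 infected
Step 6: +6 new -> 42 infected
Step 7: +7 new -> 49 infected
Step 8: +6 new -> 55 infected
Step 9: +2 new -> 57 infected
Step 10: +0 new -> 57 infected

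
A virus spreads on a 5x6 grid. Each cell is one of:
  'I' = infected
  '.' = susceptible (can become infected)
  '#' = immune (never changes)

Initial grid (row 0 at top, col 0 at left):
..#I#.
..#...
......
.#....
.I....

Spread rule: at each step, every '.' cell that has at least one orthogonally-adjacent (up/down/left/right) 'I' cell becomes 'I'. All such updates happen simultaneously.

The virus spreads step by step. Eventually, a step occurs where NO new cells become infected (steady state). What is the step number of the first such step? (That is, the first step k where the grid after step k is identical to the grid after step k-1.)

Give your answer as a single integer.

Answer: 7

Derivation:
Step 0 (initial): 2 infected
Step 1: +3 new -> 5 infected
Step 2: +5 new -> 10 infected
Step 3: +6 new -> 16 infected
Step 4: +6 new -> 22 infected
Step 5: +3 new -> 25 infected
Step 6: +1 new -> 26 infected
Step 7: +0 new -> 26 infected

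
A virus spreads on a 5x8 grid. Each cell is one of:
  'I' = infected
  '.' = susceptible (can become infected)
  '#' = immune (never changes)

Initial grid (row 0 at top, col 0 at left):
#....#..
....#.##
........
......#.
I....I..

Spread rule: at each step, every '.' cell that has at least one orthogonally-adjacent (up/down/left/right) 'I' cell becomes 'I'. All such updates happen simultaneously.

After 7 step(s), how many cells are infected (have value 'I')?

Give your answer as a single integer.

Answer: 32

Derivation:
Step 0 (initial): 2 infected
Step 1: +5 new -> 7 infected
Step 2: +7 new -> 14 infected
Step 3: +8 new -> 22 infected
Step 4: +4 new -> 26 infected
Step 5: +3 new -> 29 infected
Step 6: +2 new -> 31 infected
Step 7: +1 new -> 32 infected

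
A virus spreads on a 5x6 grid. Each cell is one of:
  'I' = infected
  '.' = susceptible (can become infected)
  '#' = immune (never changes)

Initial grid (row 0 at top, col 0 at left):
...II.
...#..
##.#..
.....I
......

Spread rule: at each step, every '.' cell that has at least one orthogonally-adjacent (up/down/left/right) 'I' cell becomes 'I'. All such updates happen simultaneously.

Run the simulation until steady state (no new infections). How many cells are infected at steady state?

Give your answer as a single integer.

Step 0 (initial): 3 infected
Step 1: +6 new -> 9 infected
Step 2: +6 new -> 15 infected
Step 3: +5 new -> 20 infected
Step 4: +3 new -> 23 infected
Step 5: +2 new -> 25 infected
Step 6: +1 new -> 26 infected
Step 7: +0 new -> 26 infected

Answer: 26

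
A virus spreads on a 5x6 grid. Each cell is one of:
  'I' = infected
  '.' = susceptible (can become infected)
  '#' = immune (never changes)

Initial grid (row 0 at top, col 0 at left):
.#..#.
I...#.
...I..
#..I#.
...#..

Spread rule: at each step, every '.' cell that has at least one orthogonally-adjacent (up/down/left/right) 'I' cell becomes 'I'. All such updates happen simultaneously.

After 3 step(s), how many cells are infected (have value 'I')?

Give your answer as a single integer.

Step 0 (initial): 3 infected
Step 1: +7 new -> 10 infected
Step 2: +6 new -> 16 infected
Step 3: +4 new -> 20 infected

Answer: 20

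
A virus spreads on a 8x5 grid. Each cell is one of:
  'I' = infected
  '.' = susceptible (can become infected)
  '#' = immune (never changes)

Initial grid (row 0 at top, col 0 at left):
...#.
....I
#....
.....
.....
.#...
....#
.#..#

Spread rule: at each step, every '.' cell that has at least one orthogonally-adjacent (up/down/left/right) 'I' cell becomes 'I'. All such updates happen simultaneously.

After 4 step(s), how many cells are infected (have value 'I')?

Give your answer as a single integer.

Answer: 18

Derivation:
Step 0 (initial): 1 infected
Step 1: +3 new -> 4 infected
Step 2: +3 new -> 7 infected
Step 3: +5 new -> 12 infected
Step 4: +6 new -> 18 infected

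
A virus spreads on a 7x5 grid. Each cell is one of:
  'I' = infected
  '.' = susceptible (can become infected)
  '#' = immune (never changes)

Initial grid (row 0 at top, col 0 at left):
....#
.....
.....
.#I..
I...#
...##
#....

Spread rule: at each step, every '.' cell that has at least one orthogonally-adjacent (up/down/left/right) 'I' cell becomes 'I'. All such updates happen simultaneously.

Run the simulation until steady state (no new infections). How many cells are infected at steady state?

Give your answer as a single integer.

Step 0 (initial): 2 infected
Step 1: +6 new -> 8 infected
Step 2: +8 new -> 16 infected
Step 3: +7 new -> 23 infected
Step 4: +5 new -> 28 infected
Step 5: +1 new -> 29 infected
Step 6: +0 new -> 29 infected

Answer: 29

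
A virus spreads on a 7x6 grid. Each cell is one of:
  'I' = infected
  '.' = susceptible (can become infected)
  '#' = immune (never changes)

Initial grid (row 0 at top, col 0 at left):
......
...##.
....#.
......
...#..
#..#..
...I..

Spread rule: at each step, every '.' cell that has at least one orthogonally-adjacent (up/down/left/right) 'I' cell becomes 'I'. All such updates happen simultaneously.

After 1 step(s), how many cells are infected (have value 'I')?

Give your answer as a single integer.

Step 0 (initial): 1 infected
Step 1: +2 new -> 3 infected

Answer: 3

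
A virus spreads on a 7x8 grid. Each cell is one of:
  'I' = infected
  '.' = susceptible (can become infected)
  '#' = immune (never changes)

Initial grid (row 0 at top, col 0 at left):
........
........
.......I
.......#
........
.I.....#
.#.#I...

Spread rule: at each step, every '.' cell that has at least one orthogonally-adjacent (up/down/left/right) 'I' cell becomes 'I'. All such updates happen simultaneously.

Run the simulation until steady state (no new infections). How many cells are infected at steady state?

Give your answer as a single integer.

Step 0 (initial): 3 infected
Step 1: +7 new -> 10 infected
Step 2: +13 new -> 23 infected
Step 3: +13 new -> 36 infected
Step 4: +8 new -> 44 infected
Step 5: +5 new -> 49 infected
Step 6: +3 new -> 52 infected
Step 7: +0 new -> 52 infected

Answer: 52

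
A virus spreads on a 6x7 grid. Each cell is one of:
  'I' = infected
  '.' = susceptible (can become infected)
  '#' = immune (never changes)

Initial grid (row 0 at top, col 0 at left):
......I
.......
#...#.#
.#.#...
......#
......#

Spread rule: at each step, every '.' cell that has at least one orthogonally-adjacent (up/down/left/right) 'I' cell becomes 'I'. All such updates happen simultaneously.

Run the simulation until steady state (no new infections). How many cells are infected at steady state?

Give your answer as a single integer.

Step 0 (initial): 1 infected
Step 1: +2 new -> 3 infected
Step 2: +2 new -> 5 infected
Step 3: +3 new -> 8 infected
Step 4: +3 new -> 11 infected
Step 5: +6 new -> 17 infected
Step 6: +5 new -> 22 infected
Step 7: +5 new -> 27 infected
Step 8: +2 new -> 29 infected
Step 9: +2 new -> 31 infected
Step 10: +2 new -> 33 infected
Step 11: +2 new -> 35 infected
Step 12: +0 new -> 35 infected

Answer: 35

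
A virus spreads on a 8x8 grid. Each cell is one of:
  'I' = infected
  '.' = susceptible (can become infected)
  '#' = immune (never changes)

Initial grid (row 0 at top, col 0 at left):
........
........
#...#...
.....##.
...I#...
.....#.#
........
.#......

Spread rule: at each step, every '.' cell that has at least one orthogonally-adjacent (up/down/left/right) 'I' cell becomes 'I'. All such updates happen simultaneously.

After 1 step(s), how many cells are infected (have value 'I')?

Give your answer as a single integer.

Step 0 (initial): 1 infected
Step 1: +3 new -> 4 infected

Answer: 4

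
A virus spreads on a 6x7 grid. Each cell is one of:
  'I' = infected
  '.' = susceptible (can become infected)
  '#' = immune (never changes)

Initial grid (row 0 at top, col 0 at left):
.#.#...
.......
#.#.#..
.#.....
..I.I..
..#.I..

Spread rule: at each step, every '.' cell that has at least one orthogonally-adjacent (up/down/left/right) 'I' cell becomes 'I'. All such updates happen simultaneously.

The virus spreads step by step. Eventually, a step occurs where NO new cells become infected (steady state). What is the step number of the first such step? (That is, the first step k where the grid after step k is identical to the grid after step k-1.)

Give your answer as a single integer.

Answer: 9

Derivation:
Step 0 (initial): 3 infected
Step 1: +7 new -> 10 infected
Step 2: +6 new -> 16 infected
Step 3: +5 new -> 21 infected
Step 4: +3 new -> 24 infected
Step 5: +4 new -> 28 infected
Step 6: +4 new -> 32 infected
Step 7: +2 new -> 34 infected
Step 8: +1 new -> 35 infected
Step 9: +0 new -> 35 infected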